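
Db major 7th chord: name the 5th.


Working:
Major 7th chord = root + major 3rd + perfect 5th + major 7th
Seventh chords stack in thirds, so the letter names are D-F-A-C
Root: Db
Major 3rd above Db: F
Perfect 5th above Db: Ab
Major 7th above Db: C
The 5th = Ab


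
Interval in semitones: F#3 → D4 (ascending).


Working:
Absolute semitone position = octave×12 + chromatic position
F#3: 3×12 + 6 = 42
D4: 4×12 + 2 = 50
Difference = 50 - 42 = 8
= 8 semitones


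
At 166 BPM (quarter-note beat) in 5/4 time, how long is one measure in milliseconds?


Let's work it out.
Quarter-note beat duration = 60000 / 166 ms
Beats per measure (5/4) = 5
One measure = 5 × 60000 / 166 = 300000 / 166 ms
= 1807.2 ms


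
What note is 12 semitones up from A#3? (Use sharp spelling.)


A#3: chromatic position 10 in octave 3 → absolute = 3×12 + 10 = 46
Transpose up 12: 46 + 12 = 58
58 = 4×12 + 10 → A# in octave 4
Result = A#4


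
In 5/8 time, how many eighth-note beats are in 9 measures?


Time signature 5/8: the bottom number 8 means the eighth note gets one count
The top number 5 means 5 eighth-note beats per measure
Total = 5 × 9 measures
= 45 eighth-note beats


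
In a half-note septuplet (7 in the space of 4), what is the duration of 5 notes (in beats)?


Let's work it out.
Septuplet: 7 notes occupy the space of 4 half notes
Space = 4 × 2 = 8 beats
Each septuplet note = 8 / 7 = 8/7 beats
5 notes = 5 × 8/7 = 40/7
= 40/7 beats


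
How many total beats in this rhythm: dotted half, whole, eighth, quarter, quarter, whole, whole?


Beat values:
  dotted half = 3 beats
  whole = 4 beats
  eighth = 0.5 beats
  quarter = 1 beat
  quarter = 1 beat
  whole = 4 beats
  whole = 4 beats
Sum = 3 + 4 + 0.5 + 1 + 1 + 4 + 4
= 17.5 beats


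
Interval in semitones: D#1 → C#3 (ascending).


Step by step:
Absolute semitone position = octave×12 + chromatic position
D#1: 1×12 + 3 = 15
C#3: 3×12 + 1 = 37
Difference = 37 - 15 = 22
= 22 semitones


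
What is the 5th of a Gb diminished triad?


Solution.
Diminished triad = root + minor 3rd (3 semitones) + diminished 5th (6 semitones)
A triad on Gb stacks thirds, so the chord tones use letter names G-B-D
Root: Gb
Minor 3rd above Gb: Bbb
Diminished 5th above Gb: Dbb
The 5th = Dbb


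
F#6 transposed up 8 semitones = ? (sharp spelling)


Reasoning:
F#6: chromatic position 6 in octave 6 → absolute = 6×12 + 6 = 78
Transpose up 8: 78 + 8 = 86
86 = 7×12 + 2 → D in octave 7
Result = D7


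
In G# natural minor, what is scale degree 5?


Step by step:
Natural minor scale pattern: W-H-W-W-H-W-W (2-1-2-2-1-2-2 semitones)
Starting from G#:
  G# + 2 semitones → A#
  A# + 1 semitone → B
  B + 2 semitones → C#
  C# + 2 semitones → D#
  D# + 1 semitone → E
  E + 2 semitones → F#
  F# + 2 semitones → G#
Scale: G# A# B C# D# E F#
Degree 5 = D#


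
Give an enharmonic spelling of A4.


Solution.
Enharmonic notes sound the same pitch but are spelled with different letter names
A and Bbb name the same pitch class
= Bbb4


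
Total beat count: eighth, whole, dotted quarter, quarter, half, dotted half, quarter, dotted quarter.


Working:
Beat values:
  eighth = 0.5 beats
  whole = 4 beats
  dotted quarter = 1.5 beats
  quarter = 1 beat
  half = 2 beats
  dotted half = 3 beats
  quarter = 1 beat
  dotted quarter = 1.5 beats
Sum = 0.5 + 4 + 1.5 + 1 + 2 + 3 + 1 + 1.5
= 14.5 beats


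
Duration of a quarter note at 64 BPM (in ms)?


Working:
One quarter-note beat = 60000 / BPM = 60000 / 64 ms
Duration = 60000 / 64
= 937.5 ms


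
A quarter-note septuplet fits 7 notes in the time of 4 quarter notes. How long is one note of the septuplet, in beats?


Let's work it out.
Septuplet: 7 notes occupy the space of 4 quarter notes
Space = 4 × 1 = 4 beats
Each septuplet note = 4 / 7 = 4/7 beats
= 4/7 beats


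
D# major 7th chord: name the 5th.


Major 7th chord = root + major 3rd + perfect 5th + major 7th
Seventh chords stack in thirds, so the letter names are D-F-A-C
Root: D#
Major 3rd above D#: F##
Perfect 5th above D#: A#
Major 7th above D#: C##
The 5th = A#


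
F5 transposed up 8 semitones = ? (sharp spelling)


F5: chromatic position 5 in octave 5 → absolute = 5×12 + 5 = 65
Transpose up 8: 65 + 8 = 73
73 = 6×12 + 1 → C# in octave 6
Result = C#6


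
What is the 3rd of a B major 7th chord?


Working:
Major 7th chord = root + major 3rd + perfect 5th + major 7th
Seventh chords stack in thirds, so the letter names are B-D-F-A
Root: B
Major 3rd above B: D#
Perfect 5th above B: F#
Major 7th above B: A#
The 3rd = D#


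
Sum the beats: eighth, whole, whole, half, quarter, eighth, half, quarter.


Beat values:
  eighth = 0.5 beats
  whole = 4 beats
  whole = 4 beats
  half = 2 beats
  quarter = 1 beat
  eighth = 0.5 beats
  half = 2 beats
  quarter = 1 beat
Sum = 0.5 + 4 + 4 + 2 + 1 + 0.5 + 2 + 1
= 15 beats


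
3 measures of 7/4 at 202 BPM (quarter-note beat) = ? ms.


Solution.
Quarter-note beat duration = 60000 / 202 ms
Beats per measure (7/4) = 7
One measure = 7 × 60000 / 202 = 420000 / 202 ms
3 measures = 3 × 420000 / 202 = 1260000 / 202
= 6237.6 ms


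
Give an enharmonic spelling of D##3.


Solution.
Enharmonic notes sound the same pitch but are spelled with different letter names
D## and E name the same pitch class
= E3


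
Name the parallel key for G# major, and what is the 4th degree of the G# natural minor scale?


Solution.
Parallel keys share the same tonic but differ in mode
G# major → parallel is G# minor
G# natural minor scale: G# A# B C# D# E F#
= G# minor; 4th degree = C#


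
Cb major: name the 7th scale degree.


Step by step:
Major scale pattern: W-W-H-W-W-W-H (2-2-1-2-2-2-1 semitones)
Starting from Cb:
  Cb + 2 semitones → Db
  Db + 2 semitones → Eb
  Eb + 1 semitone → Fb
  Fb + 2 semitones → Gb
  Gb + 2 semitones → Ab
  Ab + 2 semitones → Bb
  Bb + 1 semitone → Cb
Scale: Cb Db Eb Fb Gb Ab Bb
Degree 7 = Bb


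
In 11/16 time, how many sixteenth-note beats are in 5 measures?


Solution.
Time signature 11/16: the bottom number 16 means the sixteenth note gets one count
The top number 11 means 11 sixteenth-note beats per measure
Total = 11 × 5 measures
= 55 sixteenth-note beats


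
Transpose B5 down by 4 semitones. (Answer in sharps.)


Reasoning:
B5: chromatic position 11 in octave 5 → absolute = 5×12 + 11 = 71
Transpose down 4: 71 - 4 = 67
67 = 5×12 + 7 → G in octave 5
Result = G5


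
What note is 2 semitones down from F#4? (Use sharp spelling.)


Solution.
F#4: chromatic position 6 in octave 4 → absolute = 4×12 + 6 = 54
Transpose down 2: 54 - 2 = 52
52 = 4×12 + 4 → E in octave 4
Result = E4


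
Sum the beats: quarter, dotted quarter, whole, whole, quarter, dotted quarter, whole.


Beat values:
  quarter = 1 beat
  dotted quarter = 1.5 beats
  whole = 4 beats
  whole = 4 beats
  quarter = 1 beat
  dotted quarter = 1.5 beats
  whole = 4 beats
Sum = 1 + 1.5 + 4 + 4 + 1 + 1.5 + 4
= 17 beats


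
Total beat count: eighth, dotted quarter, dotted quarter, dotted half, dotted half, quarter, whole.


Solution.
Beat values:
  eighth = 0.5 beats
  dotted quarter = 1.5 beats
  dotted quarter = 1.5 beats
  dotted half = 3 beats
  dotted half = 3 beats
  quarter = 1 beat
  whole = 4 beats
Sum = 0.5 + 1.5 + 1.5 + 3 + 3 + 1 + 4
= 14.5 beats


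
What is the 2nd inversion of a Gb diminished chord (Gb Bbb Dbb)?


Step by step:
Root position: Gb Bbb Dbb
2nd inversion: move root and 3rd up an octave
Bass note: Dbb
Notes (bottom to top) = Dbb Gb Bbb


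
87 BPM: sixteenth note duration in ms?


Let's work it out.
One quarter-note beat = 60000 / BPM = 60000 / 87 ms
Sixteenth note = 1/4 × quarter note
Duration = 1/4 × 60000 / 87 = 15000 / 87
= 172.4 ms


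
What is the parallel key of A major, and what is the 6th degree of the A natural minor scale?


Parallel keys share the same tonic but differ in mode
A major → parallel is A minor
A natural minor scale: A B C D E F G
= A minor; 6th degree = F


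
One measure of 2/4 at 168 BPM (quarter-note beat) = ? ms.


Solution.
Quarter-note beat duration = 60000 / 168 ms
Beats per measure (2/4) = 2
One measure = 2 × 60000 / 168 = 120000 / 168 ms
= 714.3 ms


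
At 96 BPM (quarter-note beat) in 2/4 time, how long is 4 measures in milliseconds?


Step by step:
Quarter-note beat duration = 60000 / 96 ms
Beats per measure (2/4) = 2
One measure = 2 × 60000 / 96 = 120000 / 96 ms
4 measures = 4 × 120000 / 96 = 480000 / 96
= 5000.0 ms


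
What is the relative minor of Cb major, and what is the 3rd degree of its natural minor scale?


Step by step:
The relative minor shares the major's key signature and starts on its 6th degree
6th degree = a major 6th above the tonic; a major 6th above Cb is Ab
→ relative minor of Cb major is Ab minor
Ab natural minor scale: Ab Bb Cb Db Eb Fb Gb
= Ab minor; 3rd degree = Cb


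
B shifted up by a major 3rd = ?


Solution.
major 3rd: 3 letter names, 4 semitones
Letter: B + 2 → D
Pitch: B + 4 semitones, spelled as a D → D#
= D#


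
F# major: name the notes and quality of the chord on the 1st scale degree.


Solution.
F# major scale: F# G# A# B C# D# E#
Diatonic triad on degree 1 stacks scale notes 1, 3, 5: F# A# C#
F#→A# = 4 semitones; F#→C# = 7 semitones → major triad
= F# A# C# (major)


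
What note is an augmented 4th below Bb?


Let's work it out.
A 4th spans 4 letter names, so from B we land on F
An augmented 4th = 6 semitones below Bb
Spell F at that pitch: Fb
= Fb


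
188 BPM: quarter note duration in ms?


One quarter-note beat = 60000 / BPM = 60000 / 188 ms
Duration = 60000 / 188
= 319.1 ms


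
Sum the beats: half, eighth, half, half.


Reasoning:
Beat values:
  half = 2 beats
  eighth = 0.5 beats
  half = 2 beats
  half = 2 beats
Sum = 2 + 0.5 + 2 + 2
= 6.5 beats


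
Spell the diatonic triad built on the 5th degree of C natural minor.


Solution.
C natural minor scale: C D Eb F G Ab Bb
Diatonic triad on degree 5 stacks scale notes 5, 7, 2: G Bb D
G→Bb = 3 semitones; G→D = 7 semitones → minor triad
= G Bb D (minor)


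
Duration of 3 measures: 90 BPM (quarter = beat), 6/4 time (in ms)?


Step by step:
Quarter-note beat duration = 60000 / 90 ms
Beats per measure (6/4) = 6
One measure = 6 × 60000 / 90 = 360000 / 90 ms
3 measures = 3 × 360000 / 90 = 1080000 / 90
= 12000.0 ms


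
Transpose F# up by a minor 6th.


Let's work it out.
minor 6th: 6 letter names, 8 semitones
Letter: F + 5 → D
Pitch: F# + 8 semitones, spelled as a D → D
= D


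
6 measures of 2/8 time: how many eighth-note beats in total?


Reasoning:
Time signature 2/8: the bottom number 8 means the eighth note gets one count
The top number 2 means 2 eighth-note beats per measure
Total = 2 × 6 measures
= 12 eighth-note beats


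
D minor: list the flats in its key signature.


Step by step:
Flat minor keys: A(0), D(1), G(2), C(3), F(4), Bb(5), Eb(6), Ab(7)
D minor has 1 flat
Order of flats: Bb Eb Ab Db Gb Cb Fb → first 1: Bb
= Bb


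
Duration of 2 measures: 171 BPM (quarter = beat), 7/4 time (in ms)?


Step by step:
Quarter-note beat duration = 60000 / 171 ms
Beats per measure (7/4) = 7
One measure = 7 × 60000 / 171 = 420000 / 171 ms
2 measures = 2 × 420000 / 171 = 840000 / 171
= 4912.3 ms


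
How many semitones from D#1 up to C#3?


Absolute semitone position = octave×12 + chromatic position
D#1: 1×12 + 3 = 15
C#3: 3×12 + 1 = 37
Difference = 37 - 15 = 22
= 22 semitones


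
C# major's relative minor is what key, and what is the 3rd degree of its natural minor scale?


Reasoning:
The relative minor shares the major's key signature and starts on its 6th degree
6th degree = a major 6th above the tonic; a major 6th above C# is A#
→ relative minor of C# major is A# minor
A# natural minor scale: A# B# C# D# E# F# G#
= A# minor; 3rd degree = C#


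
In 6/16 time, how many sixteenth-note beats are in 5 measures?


Let's work it out.
Time signature 6/16: the bottom number 16 means the sixteenth note gets one count
The top number 6 means 6 sixteenth-note beats per measure
Total = 6 × 5 measures
= 30 sixteenth-note beats


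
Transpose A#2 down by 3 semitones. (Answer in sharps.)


A#2: chromatic position 10 in octave 2 → absolute = 2×12 + 10 = 34
Transpose down 3: 34 - 3 = 31
31 = 2×12 + 7 → G in octave 2
Result = G2


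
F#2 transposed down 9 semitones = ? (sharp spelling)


F#2: chromatic position 6 in octave 2 → absolute = 2×12 + 6 = 30
Transpose down 9: 30 - 9 = 21
21 = 1×12 + 9 → A in octave 1
Result = A1


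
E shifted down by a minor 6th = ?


Reasoning:
minor 6th: 6 letter names, 8 semitones
Letter: E - 5 → G
Pitch: E - 8 semitones, spelled as a G → G#
= G#


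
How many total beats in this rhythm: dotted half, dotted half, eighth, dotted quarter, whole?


Reasoning:
Beat values:
  dotted half = 3 beats
  dotted half = 3 beats
  eighth = 0.5 beats
  dotted quarter = 1.5 beats
  whole = 4 beats
Sum = 3 + 3 + 0.5 + 1.5 + 4
= 12 beats


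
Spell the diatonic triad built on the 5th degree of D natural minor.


Reasoning:
D natural minor scale: D E F G A Bb C
Diatonic triad on degree 5 stacks scale notes 5, 7, 2: A C E
A→C = 3 semitones; A→E = 7 semitones → minor triad
= A C E (minor)


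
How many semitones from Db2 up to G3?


Reasoning:
Absolute semitone position = octave×12 + chromatic position
Db2: 2×12 + 1 = 25
G3: 3×12 + 7 = 43
Difference = 43 - 25 = 18
= 18 semitones


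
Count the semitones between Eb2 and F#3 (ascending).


Reasoning:
Absolute semitone position = octave×12 + chromatic position
Eb2: 2×12 + 3 = 27
F#3: 3×12 + 6 = 42
Difference = 42 - 27 = 15
= 15 semitones


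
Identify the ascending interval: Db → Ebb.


Letter names: D → E spans 2 letter names → a 2nd
Semitones: Db → Ebb = 1 half-step
A 2nd of 1 semitone is a minor 2nd
= minor 2nd


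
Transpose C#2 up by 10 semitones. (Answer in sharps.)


C#2: chromatic position 1 in octave 2 → absolute = 2×12 + 1 = 25
Transpose up 10: 25 + 10 = 35
35 = 2×12 + 11 → B in octave 2
Result = B2


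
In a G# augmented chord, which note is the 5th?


Solution.
Augmented triad = root + major 3rd (4 semitones) + augmented 5th (8 semitones)
A triad on G# stacks thirds, so the chord tones use letter names G-B-D
Root: G#
Major 3rd above G#: B#
Augmented 5th above G#: D##
The 5th = D##


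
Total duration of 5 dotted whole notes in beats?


Working:
Base whole note = 4 beats
Dot 1 adds half the previous value: +2
One dotted whole = 4 + 2 = 6
5 of them = 5 × 6 = 30
= 30 beats


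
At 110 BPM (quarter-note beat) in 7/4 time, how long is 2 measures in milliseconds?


Solution.
Quarter-note beat duration = 60000 / 110 ms
Beats per measure (7/4) = 7
One measure = 7 × 60000 / 110 = 420000 / 110 ms
2 measures = 2 × 420000 / 110 = 840000 / 110
= 7636.4 ms


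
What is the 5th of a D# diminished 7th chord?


Reasoning:
Diminished 7th chord = root + minor 3rd + diminished 5th + diminished 7th
Seventh chords stack in thirds, so the letter names are D-F-A-C
Root: D#
Minor 3rd above D#: F#
Diminished 5th above D#: A
Diminished 7th above D#: C
The 5th = A


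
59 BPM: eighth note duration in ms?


Let's work it out.
One quarter-note beat = 60000 / BPM = 60000 / 59 ms
Eighth note = 1/2 × quarter note
Duration = 1/2 × 60000 / 59 = 30000 / 59
= 508.5 ms


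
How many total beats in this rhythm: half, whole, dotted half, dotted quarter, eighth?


Working:
Beat values:
  half = 2 beats
  whole = 4 beats
  dotted half = 3 beats
  dotted quarter = 1.5 beats
  eighth = 0.5 beats
Sum = 2 + 4 + 3 + 1.5 + 0.5
= 11 beats


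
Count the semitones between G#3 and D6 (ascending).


Working:
Absolute semitone position = octave×12 + chromatic position
G#3: 3×12 + 8 = 44
D6: 6×12 + 2 = 74
Difference = 74 - 44 = 30
= 30 semitones


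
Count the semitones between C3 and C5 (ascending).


Absolute semitone position = octave×12 + chromatic position
C3: 3×12 + 0 = 36
C5: 5×12 + 0 = 60
Difference = 60 - 36 = 24
= 24 semitones


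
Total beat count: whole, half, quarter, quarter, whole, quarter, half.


Beat values:
  whole = 4 beats
  half = 2 beats
  quarter = 1 beat
  quarter = 1 beat
  whole = 4 beats
  quarter = 1 beat
  half = 2 beats
Sum = 4 + 2 + 1 + 1 + 4 + 1 + 2
= 15 beats


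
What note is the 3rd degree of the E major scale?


Solution.
Major scale pattern: W-W-H-W-W-W-H (2-2-1-2-2-2-1 semitones)
Starting from E:
  E + 2 semitones → F#
  F# + 2 semitones → G#
  G# + 1 semitone → A
  A + 2 semitones → B
  B + 2 semitones → C#
  C# + 2 semitones → D#
  D# + 1 semitone → E
Scale: E F# G# A B C# D#
Degree 3 = G#


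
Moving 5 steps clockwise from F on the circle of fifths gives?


Working:
Each clockwise step on the circle of fifths moves up a perfect 5th
From F: F → C → G → D → A → E
= E


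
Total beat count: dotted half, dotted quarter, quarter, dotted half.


Reasoning:
Beat values:
  dotted half = 3 beats
  dotted quarter = 1.5 beats
  quarter = 1 beat
  dotted half = 3 beats
Sum = 3 + 1.5 + 1 + 3
= 8.5 beats


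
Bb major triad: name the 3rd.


Major triad = root + major 3rd (4 semitones) + perfect 5th (7 semitones)
A triad on Bb stacks thirds, so the chord tones use letter names B-D-F
Root: Bb
Major 3rd above Bb: D
Perfect 5th above Bb: F
The 3rd = D


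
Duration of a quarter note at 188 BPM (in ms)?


Step by step:
One quarter-note beat = 60000 / BPM = 60000 / 188 ms
Duration = 60000 / 188
= 319.1 ms


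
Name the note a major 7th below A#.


Step by step:
A 7th spans 7 letter names, so from A we land on B
A major 7th = 11 semitones below A#
Spell B at that pitch: B
= B


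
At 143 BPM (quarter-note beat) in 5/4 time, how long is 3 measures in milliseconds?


Step by step:
Quarter-note beat duration = 60000 / 143 ms
Beats per measure (5/4) = 5
One measure = 5 × 60000 / 143 = 300000 / 143 ms
3 measures = 3 × 300000 / 143 = 900000 / 143
= 6293.7 ms


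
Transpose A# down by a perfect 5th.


Solution.
perfect 5th: 5 letter names, 7 semitones
Letter: A - 4 → D
Pitch: A# - 7 semitones, spelled as a D → D#
= D#


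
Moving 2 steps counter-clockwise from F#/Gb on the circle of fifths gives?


Solution.
Each counter-clockwise step moves down a perfect 5th (= up a perfect 4th)
From F#/Gb: F#/Gb → B → E
= E


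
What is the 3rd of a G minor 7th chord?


Let's work it out.
Minor 7th chord = root + minor 3rd + perfect 5th + minor 7th
Seventh chords stack in thirds, so the letter names are G-B-D-F
Root: G
Minor 3rd above G: Bb
Perfect 5th above G: D
Minor 7th above G: F
The 3rd = Bb


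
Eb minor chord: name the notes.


Solution.
Minor triad = root + minor 3rd (3 semitones) + perfect 5th (7 semitones)
A triad on Eb stacks thirds, so the chord tones use letter names E-G-B
Root: Eb
Minor 3rd above Eb: Gb
Perfect 5th above Eb: Bb
Chord = Eb Gb Bb


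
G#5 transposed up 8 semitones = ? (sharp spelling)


Let's work it out.
G#5: chromatic position 8 in octave 5 → absolute = 5×12 + 8 = 68
Transpose up 8: 68 + 8 = 76
76 = 6×12 + 4 → E in octave 6
Result = E6


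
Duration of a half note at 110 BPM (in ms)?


Working:
One quarter-note beat = 60000 / BPM = 60000 / 110 ms
Half note = 2 × quarter note
Duration = 2 × 60000 / 110 = 120000 / 110
= 1090.9 ms


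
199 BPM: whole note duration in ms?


Solution.
One quarter-note beat = 60000 / BPM = 60000 / 199 ms
Whole note = 4 × quarter note
Duration = 4 × 60000 / 199 = 240000 / 199
= 1206.0 ms


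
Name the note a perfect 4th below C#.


A 4th spans 4 letter names, so from C we land on G
A perfect 4th = 5 semitones below C#
Spell G at that pitch: G#
= G#


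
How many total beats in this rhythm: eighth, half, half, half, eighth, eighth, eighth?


Let's work it out.
Beat values:
  eighth = 0.5 beats
  half = 2 beats
  half = 2 beats
  half = 2 beats
  eighth = 0.5 beats
  eighth = 0.5 beats
  eighth = 0.5 beats
Sum = 0.5 + 2 + 2 + 2 + 0.5 + 0.5 + 0.5
= 8 beats


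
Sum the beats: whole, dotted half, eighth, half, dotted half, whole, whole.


Working:
Beat values:
  whole = 4 beats
  dotted half = 3 beats
  eighth = 0.5 beats
  half = 2 beats
  dotted half = 3 beats
  whole = 4 beats
  whole = 4 beats
Sum = 4 + 3 + 0.5 + 2 + 3 + 4 + 4
= 20.5 beats


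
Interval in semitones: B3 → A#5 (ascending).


Step by step:
Absolute semitone position = octave×12 + chromatic position
B3: 3×12 + 11 = 47
A#5: 5×12 + 10 = 70
Difference = 70 - 47 = 23
= 23 semitones


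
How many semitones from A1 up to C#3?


Reasoning:
Absolute semitone position = octave×12 + chromatic position
A1: 1×12 + 9 = 21
C#3: 3×12 + 1 = 37
Difference = 37 - 21 = 16
= 16 semitones


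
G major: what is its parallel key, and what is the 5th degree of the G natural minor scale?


Parallel keys share the same tonic but differ in mode
G major → parallel is G minor
G natural minor scale: G A Bb C D Eb F
= G minor; 5th degree = D


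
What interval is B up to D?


Reasoning:
Letter names: B → D spans 3 letter names → a 3rd
Semitones: B → D = 3 half-steps
A 3rd of 3 semitones is a minor 3rd
= minor 3rd


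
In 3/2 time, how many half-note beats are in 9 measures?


Time signature 3/2: the bottom number 2 means the half note gets one count
The top number 3 means 3 half-note beats per measure
Total = 3 × 9 measures
= 27 half-note beats


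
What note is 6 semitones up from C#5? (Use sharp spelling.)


Reasoning:
C#5: chromatic position 1 in octave 5 → absolute = 5×12 + 1 = 61
Transpose up 6: 61 + 6 = 67
67 = 5×12 + 7 → G in octave 5
Result = G5


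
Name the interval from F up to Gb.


Letter names: F → G spans 2 letter names → a 2nd
Semitones: F → Gb = 1 half-step
A 2nd of 1 semitone is a minor 2nd
= minor 2nd


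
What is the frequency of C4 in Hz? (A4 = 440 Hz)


f = 440 × 2^(n/12) where n = semitones from A4
C4: -9 semitones from A4
f = 440 × 2^(-9/12)
f = 261.63 Hz


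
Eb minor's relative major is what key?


The relative major shares the key signature and is a minor 3rd above the minor tonic
A minor 3rd above Eb is Gb
→ relative major of Eb minor is Gb major
= Gb major


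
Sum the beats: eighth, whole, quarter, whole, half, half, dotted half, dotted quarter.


Solution.
Beat values:
  eighth = 0.5 beats
  whole = 4 beats
  quarter = 1 beat
  whole = 4 beats
  half = 2 beats
  half = 2 beats
  dotted half = 3 beats
  dotted quarter = 1.5 beats
Sum = 0.5 + 4 + 1 + 4 + 2 + 2 + 3 + 1.5
= 18 beats


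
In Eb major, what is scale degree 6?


Step by step:
Major scale pattern: W-W-H-W-W-W-H (2-2-1-2-2-2-1 semitones)
Starting from Eb:
  Eb + 2 semitones → F
  F + 2 semitones → G
  G + 1 semitone → Ab
  Ab + 2 semitones → Bb
  Bb + 2 semitones → C
  C + 2 semitones → D
  D + 1 semitone → Eb
Scale: Eb F G Ab Bb C D
Degree 6 = C


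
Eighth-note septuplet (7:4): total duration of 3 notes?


Septuplet: 7 notes occupy the space of 4 eighth notes
Space = 4 × 1/2 = 2 beats
Each septuplet note = 2 / 7 = 2/7 beats
3 notes = 3 × 2/7 = 6/7
= 6/7 beats


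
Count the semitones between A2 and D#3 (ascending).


Absolute semitone position = octave×12 + chromatic position
A2: 2×12 + 9 = 33
D#3: 3×12 + 3 = 39
Difference = 39 - 33 = 6
= 6 semitones


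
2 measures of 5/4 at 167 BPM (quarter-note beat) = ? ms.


Let's work it out.
Quarter-note beat duration = 60000 / 167 ms
Beats per measure (5/4) = 5
One measure = 5 × 60000 / 167 = 300000 / 167 ms
2 measures = 2 × 300000 / 167 = 600000 / 167
= 3592.8 ms


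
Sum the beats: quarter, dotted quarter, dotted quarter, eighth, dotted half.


Step by step:
Beat values:
  quarter = 1 beat
  dotted quarter = 1.5 beats
  dotted quarter = 1.5 beats
  eighth = 0.5 beats
  dotted half = 3 beats
Sum = 1 + 1.5 + 1.5 + 0.5 + 3
= 7.5 beats


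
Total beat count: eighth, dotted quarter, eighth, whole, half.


Beat values:
  eighth = 0.5 beats
  dotted quarter = 1.5 beats
  eighth = 0.5 beats
  whole = 4 beats
  half = 2 beats
Sum = 0.5 + 1.5 + 0.5 + 4 + 2
= 8.5 beats


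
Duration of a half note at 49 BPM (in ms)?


Working:
One quarter-note beat = 60000 / BPM = 60000 / 49 ms
Half note = 2 × quarter note
Duration = 2 × 60000 / 49 = 120000 / 49
= 2449.0 ms


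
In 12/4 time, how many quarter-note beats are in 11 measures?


Time signature 12/4: the bottom number 4 means the quarter note gets one count
The top number 12 means 12 quarter-note beats per measure
Total = 12 × 11 measures
= 132 quarter-note beats


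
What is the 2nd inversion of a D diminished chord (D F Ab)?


Step by step:
Root position: D F Ab
2nd inversion: move root and 3rd up an octave
Bass note: Ab
Notes (bottom to top) = Ab D F


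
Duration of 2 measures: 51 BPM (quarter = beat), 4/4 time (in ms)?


Let's work it out.
Quarter-note beat duration = 60000 / 51 ms
Beats per measure (4/4) = 4
One measure = 4 × 60000 / 51 = 240000 / 51 ms
2 measures = 2 × 240000 / 51 = 480000 / 51
= 9411.8 ms


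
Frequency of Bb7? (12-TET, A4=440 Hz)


Let's work it out.
f = 440 × 2^(n/12) where n = semitones from A4
Bb7: 37 semitones from A4
f = 440 × 2^(37/12)
f = 3729.31 Hz


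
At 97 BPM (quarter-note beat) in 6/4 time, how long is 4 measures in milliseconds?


Reasoning:
Quarter-note beat duration = 60000 / 97 ms
Beats per measure (6/4) = 6
One measure = 6 × 60000 / 97 = 360000 / 97 ms
4 measures = 4 × 360000 / 97 = 1440000 / 97
= 14845.4 ms


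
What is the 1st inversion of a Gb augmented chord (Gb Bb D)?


Root position: Gb Bb D
1st inversion: move root up an octave
Bass note: Bb
Notes (bottom to top) = Bb D Gb


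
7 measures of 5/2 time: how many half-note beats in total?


Step by step:
Time signature 5/2: the bottom number 2 means the half note gets one count
The top number 5 means 5 half-note beats per measure
Total = 5 × 7 measures
= 35 half-note beats


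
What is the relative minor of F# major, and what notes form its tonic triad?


The relative minor shares the major's key signature and starts on its 6th degree
6th degree = a major 6th above the tonic; a major 6th above F# is D#
→ relative minor of F# major is D# minor
Tonic triad of D# minor = root + minor 3rd + perfect 5th = D# F# A#
= D# minor; triad = D# F# A#


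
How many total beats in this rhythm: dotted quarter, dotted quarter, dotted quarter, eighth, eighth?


Beat values:
  dotted quarter = 1.5 beats
  dotted quarter = 1.5 beats
  dotted quarter = 1.5 beats
  eighth = 0.5 beats
  eighth = 0.5 beats
Sum = 1.5 + 1.5 + 1.5 + 0.5 + 0.5
= 5.5 beats


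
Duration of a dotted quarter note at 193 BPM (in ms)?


Step by step:
One quarter-note beat = 60000 / BPM = 60000 / 193 ms
Dotted quarter note = 3/2 × quarter note
Duration = 3/2 × 60000 / 193 = 90000 / 193
= 466.3 ms


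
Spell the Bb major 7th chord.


Working:
Major 7th chord = root + major 3rd + perfect 5th + major 7th
Seventh chords stack in thirds, so the letter names are B-D-F-A
Root: Bb
Major 3rd above Bb: D
Perfect 5th above Bb: F
Major 7th above Bb: A
Chord = Bb D F A


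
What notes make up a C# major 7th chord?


Working:
Major 7th chord = root + major 3rd + perfect 5th + major 7th
Seventh chords stack in thirds, so the letter names are C-E-G-B
Root: C#
Major 3rd above C#: E#
Perfect 5th above C#: G#
Major 7th above C#: B#
Chord = C# E# G# B#


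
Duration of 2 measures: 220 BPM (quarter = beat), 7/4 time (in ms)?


Step by step:
Quarter-note beat duration = 60000 / 220 ms
Beats per measure (7/4) = 7
One measure = 7 × 60000 / 220 = 420000 / 220 ms
2 measures = 2 × 420000 / 220 = 840000 / 220
= 3818.2 ms


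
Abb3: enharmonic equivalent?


Let's work it out.
Enharmonic notes sound the same pitch but are spelled with different letter names
Abb and G name the same pitch class
= G3


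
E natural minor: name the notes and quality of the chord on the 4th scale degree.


Step by step:
E natural minor scale: E F# G A B C D
Diatonic triad on degree 4 stacks scale notes 4, 6, 1: A C E
A→C = 3 semitones; A→E = 7 semitones → minor triad
= A C E (minor)


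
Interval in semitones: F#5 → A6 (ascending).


Step by step:
Absolute semitone position = octave×12 + chromatic position
F#5: 5×12 + 6 = 66
A6: 6×12 + 9 = 81
Difference = 81 - 66 = 15
= 15 semitones


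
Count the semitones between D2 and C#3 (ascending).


Absolute semitone position = octave×12 + chromatic position
D2: 2×12 + 2 = 26
C#3: 3×12 + 1 = 37
Difference = 37 - 26 = 11
= 11 semitones


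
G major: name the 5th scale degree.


Reasoning:
Major scale pattern: W-W-H-W-W-W-H (2-2-1-2-2-2-1 semitones)
Starting from G:
  G + 2 semitones → A
  A + 2 semitones → B
  B + 1 semitone → C
  C + 2 semitones → D
  D + 2 semitones → E
  E + 2 semitones → F#
  F# + 1 semitone → G
Scale: G A B C D E F#
Degree 5 = D


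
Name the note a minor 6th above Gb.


A 6th spans 6 letter names, so from G we land on E
A minor 6th = 8 semitones above Gb
Spell E at that pitch: Ebb
= Ebb


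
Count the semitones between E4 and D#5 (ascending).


Working:
Absolute semitone position = octave×12 + chromatic position
E4: 4×12 + 4 = 52
D#5: 5×12 + 3 = 63
Difference = 63 - 52 = 11
= 11 semitones


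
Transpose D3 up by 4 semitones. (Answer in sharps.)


Reasoning:
D3: chromatic position 2 in octave 3 → absolute = 3×12 + 2 = 38
Transpose up 4: 38 + 4 = 42
42 = 3×12 + 6 → F# in octave 3
Result = F#3


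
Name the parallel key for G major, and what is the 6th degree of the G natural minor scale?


Solution.
Parallel keys share the same tonic but differ in mode
G major → parallel is G minor
G natural minor scale: G A Bb C D Eb F
= G minor; 6th degree = Eb


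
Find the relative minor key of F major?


Working:
The relative minor shares the major's key signature and starts on its 6th degree
6th degree = a major 6th above the tonic; a major 6th above F is D
→ relative minor of F major is D minor
= D minor


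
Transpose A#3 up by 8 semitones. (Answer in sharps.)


Step by step:
A#3: chromatic position 10 in octave 3 → absolute = 3×12 + 10 = 46
Transpose up 8: 46 + 8 = 54
54 = 4×12 + 6 → F# in octave 4
Result = F#4


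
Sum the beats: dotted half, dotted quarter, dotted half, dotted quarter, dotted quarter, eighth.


Beat values:
  dotted half = 3 beats
  dotted quarter = 1.5 beats
  dotted half = 3 beats
  dotted quarter = 1.5 beats
  dotted quarter = 1.5 beats
  eighth = 0.5 beats
Sum = 3 + 1.5 + 3 + 1.5 + 1.5 + 0.5
= 11 beats


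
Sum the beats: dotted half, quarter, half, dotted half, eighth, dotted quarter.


Reasoning:
Beat values:
  dotted half = 3 beats
  quarter = 1 beat
  half = 2 beats
  dotted half = 3 beats
  eighth = 0.5 beats
  dotted quarter = 1.5 beats
Sum = 3 + 1 + 2 + 3 + 0.5 + 1.5
= 11 beats


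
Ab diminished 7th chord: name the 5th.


Working:
Diminished 7th chord = root + minor 3rd + diminished 5th + diminished 7th
Seventh chords stack in thirds, so the letter names are A-C-E-G
Root: Ab
Minor 3rd above Ab: Cb
Diminished 5th above Ab: Ebb
Diminished 7th above Ab: Gbb
The 5th = Ebb


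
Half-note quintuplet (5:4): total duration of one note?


Reasoning:
Quintuplet: 5 notes occupy the space of 4 half notes
Space = 4 × 2 = 8 beats
Each quintuplet note = 8 / 5 = 8/5 beats
= 8/5 beats


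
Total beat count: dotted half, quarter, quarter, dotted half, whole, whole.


Working:
Beat values:
  dotted half = 3 beats
  quarter = 1 beat
  quarter = 1 beat
  dotted half = 3 beats
  whole = 4 beats
  whole = 4 beats
Sum = 3 + 1 + 1 + 3 + 4 + 4
= 16 beats


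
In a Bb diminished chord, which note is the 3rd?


Let's work it out.
Diminished triad = root + minor 3rd (3 semitones) + diminished 5th (6 semitones)
A triad on Bb stacks thirds, so the chord tones use letter names B-D-F
Root: Bb
Minor 3rd above Bb: Db
Diminished 5th above Bb: Fb
The 3rd = Db


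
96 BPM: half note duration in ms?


Solution.
One quarter-note beat = 60000 / BPM = 60000 / 96 ms
Half note = 2 × quarter note
Duration = 2 × 60000 / 96 = 120000 / 96
= 1250.0 ms


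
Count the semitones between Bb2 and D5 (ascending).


Working:
Absolute semitone position = octave×12 + chromatic position
Bb2: 2×12 + 10 = 34
D5: 5×12 + 2 = 62
Difference = 62 - 34 = 28
= 28 semitones


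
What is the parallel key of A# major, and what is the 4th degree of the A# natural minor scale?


Let's work it out.
Parallel keys share the same tonic but differ in mode
A# major → parallel is A# minor
A# natural minor scale: A# B# C# D# E# F# G#
= A# minor; 4th degree = D#


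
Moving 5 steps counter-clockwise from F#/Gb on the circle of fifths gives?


Solution.
Each counter-clockwise step moves down a perfect 5th (= up a perfect 4th)
From F#/Gb: F#/Gb → B → E → A → D → G
= G


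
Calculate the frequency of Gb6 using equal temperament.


Reasoning:
f = 440 × 2^(n/12) where n = semitones from A4
Gb6: 21 semitones from A4
f = 440 × 2^(21/12)
f = 1479.98 Hz


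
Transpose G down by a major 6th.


major 6th: 6 letter names, 9 semitones
Letter: G - 5 → B
Pitch: G - 9 semitones, spelled as a B → Bb
= Bb


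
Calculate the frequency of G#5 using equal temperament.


Let's work it out.
f = 440 × 2^(n/12) where n = semitones from A4
G#5: 11 semitones from A4
f = 440 × 2^(11/12)
f = 830.61 Hz


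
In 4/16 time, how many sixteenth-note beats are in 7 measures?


Time signature 4/16: the bottom number 16 means the sixteenth note gets one count
The top number 4 means 4 sixteenth-note beats per measure
Total = 4 × 7 measures
= 28 sixteenth-note beats


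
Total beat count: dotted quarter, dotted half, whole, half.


Beat values:
  dotted quarter = 1.5 beats
  dotted half = 3 beats
  whole = 4 beats
  half = 2 beats
Sum = 1.5 + 3 + 4 + 2
= 10.5 beats


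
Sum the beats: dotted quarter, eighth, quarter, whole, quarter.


Let's work it out.
Beat values:
  dotted quarter = 1.5 beats
  eighth = 0.5 beats
  quarter = 1 beat
  whole = 4 beats
  quarter = 1 beat
Sum = 1.5 + 0.5 + 1 + 4 + 1
= 8 beats


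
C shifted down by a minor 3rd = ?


Solution.
minor 3rd: 3 letter names, 3 semitones
Letter: C - 2 → A
Pitch: C - 3 semitones, spelled as an A → A
= A


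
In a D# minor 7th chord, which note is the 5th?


Minor 7th chord = root + minor 3rd + perfect 5th + minor 7th
Seventh chords stack in thirds, so the letter names are D-F-A-C
Root: D#
Minor 3rd above D#: F#
Perfect 5th above D#: A#
Minor 7th above D#: C#
The 5th = A#


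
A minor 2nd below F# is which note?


Step by step:
A 2nd spans 2 letter names, so from F we land on E
A minor 2nd = 1 semitone below F#
Spell E at that pitch: E#
= E#


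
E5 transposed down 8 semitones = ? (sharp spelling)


Reasoning:
E5: chromatic position 4 in octave 5 → absolute = 5×12 + 4 = 64
Transpose down 8: 64 - 8 = 56
56 = 4×12 + 8 → G# in octave 4
Result = G#4


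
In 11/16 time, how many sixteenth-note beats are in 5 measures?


Working:
Time signature 11/16: the bottom number 16 means the sixteenth note gets one count
The top number 11 means 11 sixteenth-note beats per measure
Total = 11 × 5 measures
= 55 sixteenth-note beats


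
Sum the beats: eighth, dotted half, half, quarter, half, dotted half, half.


Beat values:
  eighth = 0.5 beats
  dotted half = 3 beats
  half = 2 beats
  quarter = 1 beat
  half = 2 beats
  dotted half = 3 beats
  half = 2 beats
Sum = 0.5 + 3 + 2 + 1 + 2 + 3 + 2
= 13.5 beats


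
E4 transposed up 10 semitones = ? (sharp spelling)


Let's work it out.
E4: chromatic position 4 in octave 4 → absolute = 4×12 + 4 = 52
Transpose up 10: 52 + 10 = 62
62 = 5×12 + 2 → D in octave 5
Result = D5


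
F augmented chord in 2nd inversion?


Root position: F A C#
2nd inversion: move root and 3rd up an octave
Bass note: C#
Notes (bottom to top) = C# F A


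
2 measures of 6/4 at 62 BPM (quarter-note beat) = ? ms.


Quarter-note beat duration = 60000 / 62 ms
Beats per measure (6/4) = 6
One measure = 6 × 60000 / 62 = 360000 / 62 ms
2 measures = 2 × 360000 / 62 = 720000 / 62
= 11612.9 ms


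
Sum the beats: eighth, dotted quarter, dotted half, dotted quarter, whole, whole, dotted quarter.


Beat values:
  eighth = 0.5 beats
  dotted quarter = 1.5 beats
  dotted half = 3 beats
  dotted quarter = 1.5 beats
  whole = 4 beats
  whole = 4 beats
  dotted quarter = 1.5 beats
Sum = 0.5 + 1.5 + 3 + 1.5 + 4 + 4 + 1.5
= 16 beats


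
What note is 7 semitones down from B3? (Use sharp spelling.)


B3: chromatic position 11 in octave 3 → absolute = 3×12 + 11 = 47
Transpose down 7: 47 - 7 = 40
40 = 3×12 + 4 → E in octave 3
Result = E3


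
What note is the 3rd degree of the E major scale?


Step by step:
Major scale pattern: W-W-H-W-W-W-H (2-2-1-2-2-2-1 semitones)
Starting from E:
  E + 2 semitones → F#
  F# + 2 semitones → G#
  G# + 1 semitone → A
  A + 2 semitones → B
  B + 2 semitones → C#
  C# + 2 semitones → D#
  D# + 1 semitone → E
Scale: E F# G# A B C# D#
Degree 3 = G#


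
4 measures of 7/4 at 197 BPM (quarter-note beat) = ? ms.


Step by step:
Quarter-note beat duration = 60000 / 197 ms
Beats per measure (7/4) = 7
One measure = 7 × 60000 / 197 = 420000 / 197 ms
4 measures = 4 × 420000 / 197 = 1680000 / 197
= 8527.9 ms


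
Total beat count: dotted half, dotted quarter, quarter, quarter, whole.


Beat values:
  dotted half = 3 beats
  dotted quarter = 1.5 beats
  quarter = 1 beat
  quarter = 1 beat
  whole = 4 beats
Sum = 3 + 1.5 + 1 + 1 + 4
= 10.5 beats


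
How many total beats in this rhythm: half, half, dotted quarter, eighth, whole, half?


Reasoning:
Beat values:
  half = 2 beats
  half = 2 beats
  dotted quarter = 1.5 beats
  eighth = 0.5 beats
  whole = 4 beats
  half = 2 beats
Sum = 2 + 2 + 1.5 + 0.5 + 4 + 2
= 12 beats


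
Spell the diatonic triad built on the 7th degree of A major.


Solution.
A major scale: A B C# D E F# G#
Diatonic triad on degree 7 stacks scale notes 7, 2, 4: G# B D
G#→B = 3 semitones; G#→D = 6 semitones → diminished triad
= G# B D (diminished)


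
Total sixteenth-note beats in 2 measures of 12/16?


Working:
Time signature 12/16: the bottom number 16 means the sixteenth note gets one count
The top number 12 means 12 sixteenth-note beats per measure
Total = 12 × 2 measures
= 24 sixteenth-note beats


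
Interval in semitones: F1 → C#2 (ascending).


Reasoning:
Absolute semitone position = octave×12 + chromatic position
F1: 1×12 + 5 = 17
C#2: 2×12 + 1 = 25
Difference = 25 - 17 = 8
= 8 semitones


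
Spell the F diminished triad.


Working:
Diminished triad = root + minor 3rd (3 semitones) + diminished 5th (6 semitones)
A triad on F stacks thirds, so the chord tones use letter names F-A-C
Root: F
Minor 3rd above F: Ab
Diminished 5th above F: Cb
Chord = F Ab Cb


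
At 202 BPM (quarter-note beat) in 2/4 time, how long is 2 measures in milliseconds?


Working:
Quarter-note beat duration = 60000 / 202 ms
Beats per measure (2/4) = 2
One measure = 2 × 60000 / 202 = 120000 / 202 ms
2 measures = 2 × 120000 / 202 = 240000 / 202
= 1188.1 ms


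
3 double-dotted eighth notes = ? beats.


Solution.
Base eighth note = 1/2 beats
Dot 1 adds half the previous value: +1/4
Dot 2 adds half the previous value: +1/8
One double-dotted eighth = 1/2 + 1/4 + 1/8 = 7/8
3 of them = 3 × 7/8 = 21/8
= 21/8 beats


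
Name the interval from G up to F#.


Letter names: G → F spans 7 letter names → a 7th
Semitones: G → F# = 11 half-steps
A 7th of 11 semitones is a major 7th
= major 7th
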